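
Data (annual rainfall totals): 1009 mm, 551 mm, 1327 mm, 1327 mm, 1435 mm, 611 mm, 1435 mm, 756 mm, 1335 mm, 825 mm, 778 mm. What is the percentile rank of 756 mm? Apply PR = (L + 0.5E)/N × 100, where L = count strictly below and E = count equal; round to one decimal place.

N = 11.
Strictly below 756: 2. Equal to 756: 1.
PR = (2 + 0.5·1)/11 × 100 = 22.7

22.7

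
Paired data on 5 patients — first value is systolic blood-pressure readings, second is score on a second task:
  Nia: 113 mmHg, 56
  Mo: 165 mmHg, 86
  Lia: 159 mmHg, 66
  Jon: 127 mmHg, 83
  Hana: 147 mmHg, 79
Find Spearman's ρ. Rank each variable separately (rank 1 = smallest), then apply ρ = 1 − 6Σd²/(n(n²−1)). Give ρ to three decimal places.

Ranks of variable 1: 1, 5, 4, 2, 3
Ranks of variable 2: 1, 5, 2, 4, 3
d = r₁ − r₂: 0, 0, 2, -2, 0
d²: 0, 0, 4, 4, 0; Σd² = 8
ρ = 1 − 6·8/(5·24) = 1 − 48/120 = 0.600

0.600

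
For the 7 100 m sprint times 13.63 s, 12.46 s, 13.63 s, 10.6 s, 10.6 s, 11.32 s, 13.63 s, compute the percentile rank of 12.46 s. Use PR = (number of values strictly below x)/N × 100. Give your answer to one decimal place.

N = 7.
Strictly below 12.46: 3. Equal to 12.46: 1.
PR = 3/7 × 100 = 42.9

42.9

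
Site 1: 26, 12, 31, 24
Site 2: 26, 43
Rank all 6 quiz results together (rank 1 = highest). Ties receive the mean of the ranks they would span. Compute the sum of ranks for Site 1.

Sorted (descending): 43, 31, 26, 26, 24, 12
The 2 values of 26 occupy positions 3–4 → average rank (3+4)/2 = 3.5.
Site 1 values → pooled ranks: 26→3.5, 12→6, 31→2, 24→5
Rank sum = 3.5 + 6 + 2 + 5 = 16.5

16.5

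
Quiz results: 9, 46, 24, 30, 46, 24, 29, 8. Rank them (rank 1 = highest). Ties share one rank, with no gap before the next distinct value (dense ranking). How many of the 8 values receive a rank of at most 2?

3

Sorted (descending): 46, 46, 30, 29, 24, 24, 9, 8
The 2 values of 46 share dense rank 1.
The 2 values of 24 share dense rank 4.
Remaining distinct values take the next consecutive integers.
Ranks ≤ 2: {1, 1, 2} → 3 values.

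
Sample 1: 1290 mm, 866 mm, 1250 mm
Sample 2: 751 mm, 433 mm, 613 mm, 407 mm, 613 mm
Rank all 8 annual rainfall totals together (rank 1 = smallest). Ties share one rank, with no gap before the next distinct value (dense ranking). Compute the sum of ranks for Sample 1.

Sorted (ascending): 407, 433, 613, 613, 751, 866, 1250, 1290
The 2 values of 613 share dense rank 3.
Remaining distinct values take the next consecutive integers.
Sample 1 values → pooled ranks: 1290→7, 866→5, 1250→6
Rank sum = 7 + 5 + 6 = 18

18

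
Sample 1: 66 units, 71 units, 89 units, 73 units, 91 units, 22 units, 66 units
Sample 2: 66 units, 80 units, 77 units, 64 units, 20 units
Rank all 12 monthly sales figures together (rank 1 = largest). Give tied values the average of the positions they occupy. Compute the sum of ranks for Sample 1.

41

Sorted (descending): 91, 89, 80, 77, 73, 71, 66, 66, 66, 64, 22, 20
The 3 values of 66 occupy positions 7–9 → average rank 8.
Sample 1 values → pooled ranks: 66→8, 71→6, 89→2, 73→5, 91→1, 22→11, 66→8
Rank sum = 8 + 6 + 2 + 5 + 1 + 11 + 8 = 41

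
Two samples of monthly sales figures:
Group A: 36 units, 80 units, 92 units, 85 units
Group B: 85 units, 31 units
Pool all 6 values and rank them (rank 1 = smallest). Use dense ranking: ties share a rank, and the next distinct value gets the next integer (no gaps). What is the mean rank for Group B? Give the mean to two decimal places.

Sorted (ascending): 31, 36, 80, 85, 85, 92
The 2 values of 85 share dense rank 4.
Remaining distinct values take the next consecutive integers.
Group B values → pooled ranks: 85→4, 31→1
Mean rank = (4 + 1) / 2 = 2.50

2.50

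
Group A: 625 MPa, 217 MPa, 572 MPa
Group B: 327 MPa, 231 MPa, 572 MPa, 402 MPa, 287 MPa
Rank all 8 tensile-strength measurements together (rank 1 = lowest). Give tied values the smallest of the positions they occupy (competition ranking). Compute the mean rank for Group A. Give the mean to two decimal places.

Sorted (ascending): 217, 231, 287, 327, 402, 572, 572, 625
The 2 values of 572 occupy positions 6–7 → each gets rank 6.
Group A values → pooled ranks: 625→8, 217→1, 572→6
Mean rank = (8 + 1 + 6) / 3 = 5.00

5.00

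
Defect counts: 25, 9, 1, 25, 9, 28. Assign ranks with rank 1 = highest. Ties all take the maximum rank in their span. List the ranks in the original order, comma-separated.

3, 5, 6, 3, 5, 1

Sorted (descending): 28, 25, 25, 9, 9, 1
The 2 values of 25 occupy positions 2–3 → each gets rank 3.
The 2 values of 9 occupy positions 4–5 → each gets rank 5.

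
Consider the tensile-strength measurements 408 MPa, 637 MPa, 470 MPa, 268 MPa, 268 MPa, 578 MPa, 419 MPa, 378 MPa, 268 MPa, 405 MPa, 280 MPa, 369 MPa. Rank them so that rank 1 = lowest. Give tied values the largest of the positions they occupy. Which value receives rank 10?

470

Sorted (ascending): 268, 268, 268, 280, 369, 378, 405, 408, 419, 470, 578, 637
The 3 values of 268 occupy positions 1–3 → each gets rank 3.
Rank 10 → value 470.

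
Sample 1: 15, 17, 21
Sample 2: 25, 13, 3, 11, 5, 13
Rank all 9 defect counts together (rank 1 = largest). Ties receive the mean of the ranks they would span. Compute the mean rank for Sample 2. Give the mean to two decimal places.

6.00

Sorted (descending): 25, 21, 17, 15, 13, 13, 11, 5, 3
The 2 values of 13 occupy positions 5–6 → average rank (5+6)/2 = 5.5.
Sample 2 values → pooled ranks: 25→1, 13→5.5, 3→9, 11→7, 5→8, 13→5.5
Mean rank = (1 + 5.5 + 9 + 7 + 8 + 5.5) / 6 = 6.00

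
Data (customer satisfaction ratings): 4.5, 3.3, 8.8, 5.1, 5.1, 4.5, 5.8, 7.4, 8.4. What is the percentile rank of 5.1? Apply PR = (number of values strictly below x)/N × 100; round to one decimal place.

33.3

N = 9.
Strictly below 5.1: 3. Equal to 5.1: 2.
PR = 3/9 × 100 = 33.3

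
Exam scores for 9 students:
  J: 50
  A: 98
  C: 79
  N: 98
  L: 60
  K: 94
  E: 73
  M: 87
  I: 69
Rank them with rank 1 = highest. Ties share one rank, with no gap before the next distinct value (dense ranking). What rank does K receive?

Sorted (descending): 98, 98, 94, 87, 79, 73, 69, 60, 50
The 2 values of 98 share dense rank 1.
Remaining distinct values take the next consecutive integers.
K has value 94 → rank 2.

2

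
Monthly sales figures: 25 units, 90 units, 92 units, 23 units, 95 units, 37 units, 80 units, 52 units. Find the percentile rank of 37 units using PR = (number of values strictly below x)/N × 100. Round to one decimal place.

25.0

N = 8.
Strictly below 37: 2. Equal to 37: 1.
PR = 2/8 × 100 = 25.0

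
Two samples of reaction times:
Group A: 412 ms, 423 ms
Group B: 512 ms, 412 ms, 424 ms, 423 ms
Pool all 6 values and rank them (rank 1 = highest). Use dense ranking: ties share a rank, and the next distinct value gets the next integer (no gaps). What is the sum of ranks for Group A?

7

Sorted (descending): 512, 424, 423, 423, 412, 412
The 2 values of 423 share dense rank 3.
The 2 values of 412 share dense rank 4.
Remaining distinct values take the next consecutive integers.
Group A values → pooled ranks: 412→4, 423→3
Rank sum = 4 + 3 = 7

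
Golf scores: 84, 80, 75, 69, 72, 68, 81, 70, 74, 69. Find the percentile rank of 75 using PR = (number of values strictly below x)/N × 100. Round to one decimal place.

60.0

N = 10.
Strictly below 75: 6. Equal to 75: 1.
PR = 6/10 × 100 = 60.0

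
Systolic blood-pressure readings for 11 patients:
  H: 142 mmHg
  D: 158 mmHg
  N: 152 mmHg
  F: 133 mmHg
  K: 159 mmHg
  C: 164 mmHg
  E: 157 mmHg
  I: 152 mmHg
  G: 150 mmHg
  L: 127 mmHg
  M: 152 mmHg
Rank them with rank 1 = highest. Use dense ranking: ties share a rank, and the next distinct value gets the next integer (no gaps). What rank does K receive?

Sorted (descending): 164, 159, 158, 157, 152, 152, 152, 150, 142, 133, 127
The 3 values of 152 share dense rank 5.
Remaining distinct values take the next consecutive integers.
K has value 159 mmHg → rank 2.

2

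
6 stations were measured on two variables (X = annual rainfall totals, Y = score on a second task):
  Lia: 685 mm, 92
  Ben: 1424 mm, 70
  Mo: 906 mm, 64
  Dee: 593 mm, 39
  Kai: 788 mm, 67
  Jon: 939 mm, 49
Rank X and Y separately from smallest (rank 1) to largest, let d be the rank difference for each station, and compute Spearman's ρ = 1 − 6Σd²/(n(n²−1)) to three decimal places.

0.200

Ranks of variable 1: 2, 6, 4, 1, 3, 5
Ranks of variable 2: 6, 5, 3, 1, 4, 2
d = r₁ − r₂: -4, 1, 1, 0, -1, 3
d²: 16, 1, 1, 0, 1, 9; Σd² = 28
ρ = 1 − 6·28/(6·35) = 1 − 168/210 = 0.200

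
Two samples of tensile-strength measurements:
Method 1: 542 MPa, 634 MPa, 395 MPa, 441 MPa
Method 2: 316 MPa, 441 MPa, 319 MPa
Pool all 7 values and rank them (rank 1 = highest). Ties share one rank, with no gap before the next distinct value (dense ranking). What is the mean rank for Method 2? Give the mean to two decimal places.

Sorted (descending): 634, 542, 441, 441, 395, 319, 316
The 2 values of 441 share dense rank 3.
Remaining distinct values take the next consecutive integers.
Method 2 values → pooled ranks: 316→6, 441→3, 319→5
Mean rank = (6 + 3 + 5) / 3 = 4.67

4.67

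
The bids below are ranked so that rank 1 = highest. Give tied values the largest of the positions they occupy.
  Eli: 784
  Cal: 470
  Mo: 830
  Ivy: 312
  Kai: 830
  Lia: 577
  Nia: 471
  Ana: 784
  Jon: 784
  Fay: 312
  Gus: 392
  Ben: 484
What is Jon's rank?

5

Sorted (descending): 830, 830, 784, 784, 784, 577, 484, 471, 470, 392, 312, 312
The 2 values of 830 occupy positions 1–2 → each gets rank 2.
The 3 values of 784 occupy positions 3–5 → each gets rank 5.
The 2 values of 312 occupy positions 11–12 → each gets rank 12.
Jon has value 784 → rank 5.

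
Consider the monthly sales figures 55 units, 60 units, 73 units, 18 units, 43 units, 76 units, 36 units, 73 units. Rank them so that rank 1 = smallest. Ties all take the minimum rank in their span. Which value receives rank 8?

76

Sorted (ascending): 18, 36, 43, 55, 60, 73, 73, 76
The 2 values of 73 occupy positions 6–7 → each gets rank 6.
Rank 8 → value 76.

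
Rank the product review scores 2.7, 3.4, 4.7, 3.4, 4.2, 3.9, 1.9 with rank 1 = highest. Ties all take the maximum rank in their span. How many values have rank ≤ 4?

Sorted (descending): 4.7, 4.2, 3.9, 3.4, 3.4, 2.7, 1.9
The 2 values of 3.4 occupy positions 4–5 → each gets rank 5.
Ranks ≤ 4: {1, 2, 3} → 3 values.

3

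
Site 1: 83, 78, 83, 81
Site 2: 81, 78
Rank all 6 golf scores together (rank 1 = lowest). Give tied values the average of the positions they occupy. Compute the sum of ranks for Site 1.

Sorted (ascending): 78, 78, 81, 81, 83, 83
The 2 values of 78 occupy positions 1–2 → average rank (1+2)/2 = 1.5.
The 2 values of 81 occupy positions 3–4 → average rank (3+4)/2 = 3.5.
The 2 values of 83 occupy positions 5–6 → average rank (5+6)/2 = 5.5.
Site 1 values → pooled ranks: 83→5.5, 78→1.5, 83→5.5, 81→3.5
Rank sum = 5.5 + 1.5 + 5.5 + 3.5 = 16

16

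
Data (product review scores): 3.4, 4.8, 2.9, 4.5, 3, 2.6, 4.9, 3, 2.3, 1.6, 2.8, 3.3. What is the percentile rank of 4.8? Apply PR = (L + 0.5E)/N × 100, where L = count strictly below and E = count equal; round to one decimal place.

87.5

N = 12.
Strictly below 4.8: 10. Equal to 4.8: 1.
PR = (10 + 0.5·1)/12 × 100 = 87.5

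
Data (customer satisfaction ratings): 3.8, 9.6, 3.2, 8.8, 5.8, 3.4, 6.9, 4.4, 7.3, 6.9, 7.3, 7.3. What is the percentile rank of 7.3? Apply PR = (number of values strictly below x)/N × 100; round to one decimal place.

58.3

N = 12.
Strictly below 7.3: 7. Equal to 7.3: 3.
PR = 7/12 × 100 = 58.3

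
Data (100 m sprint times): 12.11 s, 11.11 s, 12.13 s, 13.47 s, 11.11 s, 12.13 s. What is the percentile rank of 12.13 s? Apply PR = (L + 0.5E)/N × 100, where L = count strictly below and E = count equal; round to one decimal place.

N = 6.
Strictly below 12.13: 3. Equal to 12.13: 2.
PR = (3 + 0.5·2)/6 × 100 = 66.7

66.7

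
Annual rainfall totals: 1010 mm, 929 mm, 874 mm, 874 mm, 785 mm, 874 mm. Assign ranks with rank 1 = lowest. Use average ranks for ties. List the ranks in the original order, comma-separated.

6, 5, 3, 3, 1, 3

Sorted (ascending): 785, 874, 874, 874, 929, 1010
The 3 values of 874 occupy positions 2–4 → average rank 3.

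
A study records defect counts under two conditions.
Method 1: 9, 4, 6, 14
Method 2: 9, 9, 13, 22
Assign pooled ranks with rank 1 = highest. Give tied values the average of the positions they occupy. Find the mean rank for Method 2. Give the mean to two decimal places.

Sorted (descending): 22, 14, 13, 9, 9, 9, 6, 4
The 3 values of 9 occupy positions 4–6 → average rank 5.
Method 2 values → pooled ranks: 9→5, 9→5, 13→3, 22→1
Mean rank = (5 + 5 + 3 + 1) / 4 = 3.50

3.50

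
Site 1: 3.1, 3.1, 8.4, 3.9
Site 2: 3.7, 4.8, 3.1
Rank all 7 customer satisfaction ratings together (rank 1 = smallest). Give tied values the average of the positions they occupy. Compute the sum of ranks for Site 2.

Sorted (ascending): 3.1, 3.1, 3.1, 3.7, 3.9, 4.8, 8.4
The 3 values of 3.1 occupy positions 1–3 → average rank 2.
Site 2 values → pooled ranks: 3.7→4, 4.8→6, 3.1→2
Rank sum = 4 + 6 + 2 = 12

12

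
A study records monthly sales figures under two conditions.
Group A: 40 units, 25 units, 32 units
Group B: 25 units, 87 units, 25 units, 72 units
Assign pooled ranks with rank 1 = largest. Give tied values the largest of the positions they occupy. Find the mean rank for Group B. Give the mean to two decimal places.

Sorted (descending): 87, 72, 40, 32, 25, 25, 25
The 3 values of 25 occupy positions 5–7 → each gets rank 7.
Group B values → pooled ranks: 25→7, 87→1, 25→7, 72→2
Mean rank = (7 + 1 + 7 + 2) / 4 = 4.25

4.25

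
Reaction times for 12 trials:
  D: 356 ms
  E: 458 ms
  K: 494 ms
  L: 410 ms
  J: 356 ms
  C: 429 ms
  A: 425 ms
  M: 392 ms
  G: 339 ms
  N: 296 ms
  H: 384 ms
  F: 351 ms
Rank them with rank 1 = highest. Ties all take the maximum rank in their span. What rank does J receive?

9

Sorted (descending): 494, 458, 429, 425, 410, 392, 384, 356, 356, 351, 339, 296
The 2 values of 356 occupy positions 8–9 → each gets rank 9.
J has value 356 ms → rank 9.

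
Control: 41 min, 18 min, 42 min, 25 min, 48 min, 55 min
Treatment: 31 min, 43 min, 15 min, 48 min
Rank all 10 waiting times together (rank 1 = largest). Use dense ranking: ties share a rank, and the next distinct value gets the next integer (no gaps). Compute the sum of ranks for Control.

Sorted (descending): 55, 48, 48, 43, 42, 41, 31, 25, 18, 15
The 2 values of 48 share dense rank 2.
Remaining distinct values take the next consecutive integers.
Control values → pooled ranks: 41→5, 18→8, 42→4, 25→7, 48→2, 55→1
Rank sum = 5 + 8 + 4 + 7 + 2 + 1 = 27

27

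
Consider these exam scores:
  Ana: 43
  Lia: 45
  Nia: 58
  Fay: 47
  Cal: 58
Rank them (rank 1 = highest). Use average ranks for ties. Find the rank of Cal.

Sorted (descending): 58, 58, 47, 45, 43
The 2 values of 58 occupy positions 1–2 → average rank (1+2)/2 = 1.5.
Cal has value 58 → rank 1.5.

1.5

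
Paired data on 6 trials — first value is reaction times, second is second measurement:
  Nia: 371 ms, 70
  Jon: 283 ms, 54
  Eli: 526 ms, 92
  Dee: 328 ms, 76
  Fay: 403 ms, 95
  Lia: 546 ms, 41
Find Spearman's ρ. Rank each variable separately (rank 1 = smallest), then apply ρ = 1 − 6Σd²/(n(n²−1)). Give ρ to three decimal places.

0.029

Ranks of variable 1: 3, 1, 5, 2, 4, 6
Ranks of variable 2: 3, 2, 5, 4, 6, 1
d = r₁ − r₂: 0, -1, 0, -2, -2, 5
d²: 0, 1, 0, 4, 4, 25; Σd² = 34
ρ = 1 − 6·34/(6·35) = 1 − 204/210 = 0.029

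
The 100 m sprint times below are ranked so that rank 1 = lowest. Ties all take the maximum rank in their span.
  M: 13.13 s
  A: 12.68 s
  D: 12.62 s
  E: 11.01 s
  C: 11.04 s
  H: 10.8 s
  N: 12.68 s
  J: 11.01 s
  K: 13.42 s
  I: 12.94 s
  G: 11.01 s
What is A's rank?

8

Sorted (ascending): 10.8, 11.01, 11.01, 11.01, 11.04, 12.62, 12.68, 12.68, 12.94, 13.13, 13.42
The 3 values of 11.01 occupy positions 2–4 → each gets rank 4.
The 2 values of 12.68 occupy positions 7–8 → each gets rank 8.
A has value 12.68 s → rank 8.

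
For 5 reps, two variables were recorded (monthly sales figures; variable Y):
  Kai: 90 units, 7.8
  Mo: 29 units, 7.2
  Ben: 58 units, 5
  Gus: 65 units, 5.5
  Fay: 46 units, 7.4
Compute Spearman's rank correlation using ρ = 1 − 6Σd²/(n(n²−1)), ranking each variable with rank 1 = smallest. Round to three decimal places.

Ranks of variable 1: 5, 1, 3, 4, 2
Ranks of variable 2: 5, 3, 1, 2, 4
d = r₁ − r₂: 0, -2, 2, 2, -2
d²: 0, 4, 4, 4, 4; Σd² = 16
ρ = 1 − 6·16/(5·24) = 1 − 96/120 = 0.200

0.200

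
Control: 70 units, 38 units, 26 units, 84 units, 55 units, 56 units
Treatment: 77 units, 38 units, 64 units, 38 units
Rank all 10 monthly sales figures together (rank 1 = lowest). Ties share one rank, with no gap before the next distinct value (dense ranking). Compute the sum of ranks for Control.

24

Sorted (ascending): 26, 38, 38, 38, 55, 56, 64, 70, 77, 84
The 3 values of 38 share dense rank 2.
Remaining distinct values take the next consecutive integers.
Control values → pooled ranks: 70→6, 38→2, 26→1, 84→8, 55→3, 56→4
Rank sum = 6 + 2 + 1 + 8 + 3 + 4 = 24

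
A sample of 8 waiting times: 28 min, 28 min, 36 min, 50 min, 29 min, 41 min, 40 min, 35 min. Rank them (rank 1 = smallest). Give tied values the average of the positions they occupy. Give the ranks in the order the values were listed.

1.5, 1.5, 5, 8, 3, 7, 6, 4

Sorted (ascending): 28, 28, 29, 35, 36, 40, 41, 50
The 2 values of 28 occupy positions 1–2 → average rank (1+2)/2 = 1.5.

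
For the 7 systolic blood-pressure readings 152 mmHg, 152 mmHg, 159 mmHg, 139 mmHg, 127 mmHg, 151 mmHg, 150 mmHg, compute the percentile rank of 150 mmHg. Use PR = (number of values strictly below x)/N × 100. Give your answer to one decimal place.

28.6

N = 7.
Strictly below 150: 2. Equal to 150: 1.
PR = 2/7 × 100 = 28.6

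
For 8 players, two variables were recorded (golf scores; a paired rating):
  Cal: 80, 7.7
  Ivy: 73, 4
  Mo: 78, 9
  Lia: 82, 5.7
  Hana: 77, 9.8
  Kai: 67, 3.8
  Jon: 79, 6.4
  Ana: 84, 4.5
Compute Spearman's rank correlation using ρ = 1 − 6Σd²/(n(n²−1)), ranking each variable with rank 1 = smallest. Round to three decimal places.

0.190

Ranks of variable 1: 6, 2, 4, 7, 3, 1, 5, 8
Ranks of variable 2: 6, 2, 7, 4, 8, 1, 5, 3
d = r₁ − r₂: 0, 0, -3, 3, -5, 0, 0, 5
d²: 0, 0, 9, 9, 25, 0, 0, 25; Σd² = 68
ρ = 1 − 6·68/(8·63) = 1 − 408/504 = 0.190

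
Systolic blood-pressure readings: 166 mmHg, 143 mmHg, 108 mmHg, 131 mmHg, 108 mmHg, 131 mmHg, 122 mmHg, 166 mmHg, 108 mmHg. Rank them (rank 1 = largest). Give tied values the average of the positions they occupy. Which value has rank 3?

Sorted (descending): 166, 166, 143, 131, 131, 122, 108, 108, 108
The 2 values of 166 occupy positions 1–2 → average rank (1+2)/2 = 1.5.
The 2 values of 131 occupy positions 4–5 → average rank (4+5)/2 = 4.5.
The 3 values of 108 occupy positions 7–9 → average rank 8.
Rank 3 → value 143.

143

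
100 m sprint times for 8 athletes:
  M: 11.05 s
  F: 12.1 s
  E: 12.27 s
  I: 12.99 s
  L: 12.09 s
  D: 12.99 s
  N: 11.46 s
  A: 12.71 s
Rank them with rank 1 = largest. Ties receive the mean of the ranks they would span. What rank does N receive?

7

Sorted (descending): 12.99, 12.99, 12.71, 12.27, 12.1, 12.09, 11.46, 11.05
The 2 values of 12.99 occupy positions 1–2 → average rank (1+2)/2 = 1.5.
N has value 11.46 s → rank 7.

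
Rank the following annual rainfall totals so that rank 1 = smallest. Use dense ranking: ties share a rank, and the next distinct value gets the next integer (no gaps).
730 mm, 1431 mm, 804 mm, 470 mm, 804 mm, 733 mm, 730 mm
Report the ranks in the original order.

2, 5, 4, 1, 4, 3, 2

Sorted (ascending): 470, 730, 730, 733, 804, 804, 1431
The 2 values of 730 share dense rank 2.
The 2 values of 804 share dense rank 4.
Remaining distinct values take the next consecutive integers.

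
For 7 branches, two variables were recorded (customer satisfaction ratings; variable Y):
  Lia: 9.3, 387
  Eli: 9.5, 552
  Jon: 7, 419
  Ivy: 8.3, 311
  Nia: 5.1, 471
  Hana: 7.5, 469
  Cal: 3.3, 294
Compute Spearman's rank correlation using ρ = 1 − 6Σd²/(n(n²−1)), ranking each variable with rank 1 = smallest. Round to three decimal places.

Ranks of variable 1: 6, 7, 3, 5, 2, 4, 1
Ranks of variable 2: 3, 7, 4, 2, 6, 5, 1
d = r₁ − r₂: 3, 0, -1, 3, -4, -1, 0
d²: 9, 0, 1, 9, 16, 1, 0; Σd² = 36
ρ = 1 − 6·36/(7·48) = 1 − 216/336 = 0.357

0.357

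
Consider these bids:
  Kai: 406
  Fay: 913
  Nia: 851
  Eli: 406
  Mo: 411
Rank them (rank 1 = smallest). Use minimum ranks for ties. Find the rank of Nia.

4

Sorted (ascending): 406, 406, 411, 851, 913
The 2 values of 406 occupy positions 1–2 → each gets rank 1.
Nia has value 851 → rank 4.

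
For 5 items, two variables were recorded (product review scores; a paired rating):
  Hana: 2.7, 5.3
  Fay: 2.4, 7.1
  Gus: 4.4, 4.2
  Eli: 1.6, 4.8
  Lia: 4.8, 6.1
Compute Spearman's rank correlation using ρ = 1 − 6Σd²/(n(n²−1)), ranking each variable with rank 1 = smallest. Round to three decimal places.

Ranks of variable 1: 3, 2, 4, 1, 5
Ranks of variable 2: 3, 5, 1, 2, 4
d = r₁ − r₂: 0, -3, 3, -1, 1
d²: 0, 9, 9, 1, 1; Σd² = 20
ρ = 1 − 6·20/(5·24) = 1 − 120/120 = 0.000

0.000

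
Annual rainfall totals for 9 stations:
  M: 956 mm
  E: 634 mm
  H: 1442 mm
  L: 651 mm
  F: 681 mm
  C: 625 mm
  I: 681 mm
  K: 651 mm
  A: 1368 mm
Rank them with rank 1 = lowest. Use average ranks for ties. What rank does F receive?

5.5

Sorted (ascending): 625, 634, 651, 651, 681, 681, 956, 1368, 1442
The 2 values of 651 occupy positions 3–4 → average rank (3+4)/2 = 3.5.
The 2 values of 681 occupy positions 5–6 → average rank (5+6)/2 = 5.5.
F has value 681 mm → rank 5.5.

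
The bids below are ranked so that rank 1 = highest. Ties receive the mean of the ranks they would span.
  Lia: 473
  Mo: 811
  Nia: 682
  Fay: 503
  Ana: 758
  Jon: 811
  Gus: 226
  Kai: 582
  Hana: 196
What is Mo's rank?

Sorted (descending): 811, 811, 758, 682, 582, 503, 473, 226, 196
The 2 values of 811 occupy positions 1–2 → average rank (1+2)/2 = 1.5.
Mo has value 811 → rank 1.5.

1.5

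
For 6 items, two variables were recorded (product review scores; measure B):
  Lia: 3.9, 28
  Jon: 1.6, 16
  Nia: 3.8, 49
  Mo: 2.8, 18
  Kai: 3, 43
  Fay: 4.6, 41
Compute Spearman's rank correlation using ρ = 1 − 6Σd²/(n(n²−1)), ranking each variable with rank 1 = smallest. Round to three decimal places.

Ranks of variable 1: 5, 1, 4, 2, 3, 6
Ranks of variable 2: 3, 1, 6, 2, 5, 4
d = r₁ − r₂: 2, 0, -2, 0, -2, 2
d²: 4, 0, 4, 0, 4, 4; Σd² = 16
ρ = 1 − 6·16/(6·35) = 1 − 96/210 = 0.543

0.543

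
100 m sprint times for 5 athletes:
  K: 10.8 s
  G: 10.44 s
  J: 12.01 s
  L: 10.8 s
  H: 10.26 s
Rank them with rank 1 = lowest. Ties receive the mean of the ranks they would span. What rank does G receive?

Sorted (ascending): 10.26, 10.44, 10.8, 10.8, 12.01
The 2 values of 10.8 occupy positions 3–4 → average rank (3+4)/2 = 3.5.
G has value 10.44 s → rank 2.

2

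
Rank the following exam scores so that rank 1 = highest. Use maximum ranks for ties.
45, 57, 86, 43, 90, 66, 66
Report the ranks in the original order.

Sorted (descending): 90, 86, 66, 66, 57, 45, 43
The 2 values of 66 occupy positions 3–4 → each gets rank 4.

6, 5, 2, 7, 1, 4, 4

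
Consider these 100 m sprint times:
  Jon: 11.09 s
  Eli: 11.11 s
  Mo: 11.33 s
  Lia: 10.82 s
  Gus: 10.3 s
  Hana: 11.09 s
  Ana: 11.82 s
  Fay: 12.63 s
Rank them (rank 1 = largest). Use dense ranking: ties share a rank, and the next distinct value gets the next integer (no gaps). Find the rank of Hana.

5

Sorted (descending): 12.63, 11.82, 11.33, 11.11, 11.09, 11.09, 10.82, 10.3
The 2 values of 11.09 share dense rank 5.
Remaining distinct values take the next consecutive integers.
Hana has value 11.09 s → rank 5.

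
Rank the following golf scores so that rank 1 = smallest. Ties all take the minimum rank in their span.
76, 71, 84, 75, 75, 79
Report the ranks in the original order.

Sorted (ascending): 71, 75, 75, 76, 79, 84
The 2 values of 75 occupy positions 2–3 → each gets rank 2.

4, 1, 6, 2, 2, 5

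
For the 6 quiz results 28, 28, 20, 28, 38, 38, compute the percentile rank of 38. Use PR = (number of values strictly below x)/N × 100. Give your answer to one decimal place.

N = 6.
Strictly below 38: 4. Equal to 38: 2.
PR = 4/6 × 100 = 66.7

66.7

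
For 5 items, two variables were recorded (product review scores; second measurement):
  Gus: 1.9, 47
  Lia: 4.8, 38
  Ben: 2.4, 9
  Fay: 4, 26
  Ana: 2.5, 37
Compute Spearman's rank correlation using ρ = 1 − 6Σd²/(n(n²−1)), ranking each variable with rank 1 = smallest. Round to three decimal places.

-0.100

Ranks of variable 1: 1, 5, 2, 4, 3
Ranks of variable 2: 5, 4, 1, 2, 3
d = r₁ − r₂: -4, 1, 1, 2, 0
d²: 16, 1, 1, 4, 0; Σd² = 22
ρ = 1 − 6·22/(5·24) = 1 − 132/120 = -0.100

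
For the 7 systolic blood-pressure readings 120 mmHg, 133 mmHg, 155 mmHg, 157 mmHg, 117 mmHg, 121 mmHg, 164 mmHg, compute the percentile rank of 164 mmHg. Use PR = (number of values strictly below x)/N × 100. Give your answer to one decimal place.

N = 7.
Strictly below 164: 6. Equal to 164: 1.
PR = 6/7 × 100 = 85.7

85.7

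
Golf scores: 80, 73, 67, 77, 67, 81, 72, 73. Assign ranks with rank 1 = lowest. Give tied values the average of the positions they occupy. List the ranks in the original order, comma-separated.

Sorted (ascending): 67, 67, 72, 73, 73, 77, 80, 81
The 2 values of 67 occupy positions 1–2 → average rank (1+2)/2 = 1.5.
The 2 values of 73 occupy positions 4–5 → average rank (4+5)/2 = 4.5.

7, 4.5, 1.5, 6, 1.5, 8, 3, 4.5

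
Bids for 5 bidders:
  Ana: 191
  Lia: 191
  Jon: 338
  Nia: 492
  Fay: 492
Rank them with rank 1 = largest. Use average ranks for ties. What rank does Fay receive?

1.5

Sorted (descending): 492, 492, 338, 191, 191
The 2 values of 492 occupy positions 1–2 → average rank (1+2)/2 = 1.5.
The 2 values of 191 occupy positions 4–5 → average rank (4+5)/2 = 4.5.
Fay has value 492 → rank 1.5.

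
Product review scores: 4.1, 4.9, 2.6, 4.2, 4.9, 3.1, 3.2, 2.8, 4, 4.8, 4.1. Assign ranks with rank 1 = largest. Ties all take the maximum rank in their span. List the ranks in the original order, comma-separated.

6, 2, 11, 4, 2, 9, 8, 10, 7, 3, 6

Sorted (descending): 4.9, 4.9, 4.8, 4.2, 4.1, 4.1, 4, 3.2, 3.1, 2.8, 2.6
The 2 values of 4.9 occupy positions 1–2 → each gets rank 2.
The 2 values of 4.1 occupy positions 5–6 → each gets rank 6.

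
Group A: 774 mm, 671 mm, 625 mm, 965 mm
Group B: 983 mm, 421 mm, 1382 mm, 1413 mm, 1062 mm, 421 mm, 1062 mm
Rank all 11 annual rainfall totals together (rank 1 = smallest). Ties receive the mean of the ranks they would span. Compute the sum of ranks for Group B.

48

Sorted (ascending): 421, 421, 625, 671, 774, 965, 983, 1062, 1062, 1382, 1413
The 2 values of 421 occupy positions 1–2 → average rank (1+2)/2 = 1.5.
The 2 values of 1062 occupy positions 8–9 → average rank (8+9)/2 = 8.5.
Group B values → pooled ranks: 983→7, 421→1.5, 1382→10, 1413→11, 1062→8.5, 421→1.5, 1062→8.5
Rank sum = 7 + 1.5 + 10 + 11 + 8.5 + 1.5 + 8.5 = 48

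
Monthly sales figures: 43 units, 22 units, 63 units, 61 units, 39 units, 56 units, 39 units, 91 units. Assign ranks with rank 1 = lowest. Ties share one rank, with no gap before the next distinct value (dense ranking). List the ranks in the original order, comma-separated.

Sorted (ascending): 22, 39, 39, 43, 56, 61, 63, 91
The 2 values of 39 share dense rank 2.
Remaining distinct values take the next consecutive integers.

3, 1, 6, 5, 2, 4, 2, 7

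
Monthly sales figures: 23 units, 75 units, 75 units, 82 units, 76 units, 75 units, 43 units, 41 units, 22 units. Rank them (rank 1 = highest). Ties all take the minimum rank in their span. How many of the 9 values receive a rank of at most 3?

Sorted (descending): 82, 76, 75, 75, 75, 43, 41, 23, 22
The 3 values of 75 occupy positions 3–5 → each gets rank 3.
Ranks ≤ 3: {1, 2, 3, 3, 3} → 5 values.

5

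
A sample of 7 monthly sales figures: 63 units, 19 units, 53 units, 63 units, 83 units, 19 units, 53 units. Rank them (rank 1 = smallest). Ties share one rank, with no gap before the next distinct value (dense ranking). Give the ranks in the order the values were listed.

Sorted (ascending): 19, 19, 53, 53, 63, 63, 83
The 2 values of 19 share dense rank 1.
The 2 values of 53 share dense rank 2.
The 2 values of 63 share dense rank 3.
Remaining distinct values take the next consecutive integers.

3, 1, 2, 3, 4, 1, 2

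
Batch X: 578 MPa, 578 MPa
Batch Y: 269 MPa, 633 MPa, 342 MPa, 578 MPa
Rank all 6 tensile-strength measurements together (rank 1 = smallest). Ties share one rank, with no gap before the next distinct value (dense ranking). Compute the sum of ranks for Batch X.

Sorted (ascending): 269, 342, 578, 578, 578, 633
The 3 values of 578 share dense rank 3.
Remaining distinct values take the next consecutive integers.
Batch X values → pooled ranks: 578→3, 578→3
Rank sum = 3 + 3 = 6

6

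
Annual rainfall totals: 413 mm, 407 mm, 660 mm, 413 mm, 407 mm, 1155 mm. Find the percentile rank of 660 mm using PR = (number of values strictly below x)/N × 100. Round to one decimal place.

N = 6.
Strictly below 660: 4. Equal to 660: 1.
PR = 4/6 × 100 = 66.7

66.7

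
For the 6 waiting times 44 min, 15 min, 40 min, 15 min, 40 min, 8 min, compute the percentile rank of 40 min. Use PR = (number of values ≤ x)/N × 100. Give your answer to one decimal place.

83.3

N = 6.
Strictly below 40: 3. Equal to 40: 2.
PR = 5/6 × 100 = 83.3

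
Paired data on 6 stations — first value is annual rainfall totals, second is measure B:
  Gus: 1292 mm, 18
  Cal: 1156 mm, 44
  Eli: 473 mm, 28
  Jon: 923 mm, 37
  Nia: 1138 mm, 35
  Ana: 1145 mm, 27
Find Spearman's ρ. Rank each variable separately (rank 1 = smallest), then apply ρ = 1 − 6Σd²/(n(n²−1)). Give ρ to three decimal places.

-0.257

Ranks of variable 1: 6, 5, 1, 2, 3, 4
Ranks of variable 2: 1, 6, 3, 5, 4, 2
d = r₁ − r₂: 5, -1, -2, -3, -1, 2
d²: 25, 1, 4, 9, 1, 4; Σd² = 44
ρ = 1 − 6·44/(6·35) = 1 − 264/210 = -0.257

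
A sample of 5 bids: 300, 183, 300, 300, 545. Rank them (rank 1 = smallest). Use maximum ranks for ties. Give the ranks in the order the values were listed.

4, 1, 4, 4, 5

Sorted (ascending): 183, 300, 300, 300, 545
The 3 values of 300 occupy positions 2–4 → each gets rank 4.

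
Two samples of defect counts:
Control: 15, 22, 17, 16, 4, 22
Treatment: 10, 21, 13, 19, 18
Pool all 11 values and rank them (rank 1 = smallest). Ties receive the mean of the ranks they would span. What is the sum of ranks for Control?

Sorted (ascending): 4, 10, 13, 15, 16, 17, 18, 19, 21, 22, 22
The 2 values of 22 occupy positions 10–11 → average rank (10+11)/2 = 10.5.
Control values → pooled ranks: 15→4, 22→10.5, 17→6, 16→5, 4→1, 22→10.5
Rank sum = 4 + 10.5 + 6 + 5 + 1 + 10.5 = 37

37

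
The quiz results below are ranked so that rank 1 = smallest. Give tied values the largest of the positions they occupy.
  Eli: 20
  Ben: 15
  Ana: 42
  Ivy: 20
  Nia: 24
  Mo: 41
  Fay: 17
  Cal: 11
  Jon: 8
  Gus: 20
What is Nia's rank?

Sorted (ascending): 8, 11, 15, 17, 20, 20, 20, 24, 41, 42
The 3 values of 20 occupy positions 5–7 → each gets rank 7.
Nia has value 24 → rank 8.

8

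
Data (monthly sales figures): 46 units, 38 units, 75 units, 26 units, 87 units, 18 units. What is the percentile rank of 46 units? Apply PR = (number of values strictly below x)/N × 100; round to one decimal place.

N = 6.
Strictly below 46: 3. Equal to 46: 1.
PR = 3/6 × 100 = 50.0

50.0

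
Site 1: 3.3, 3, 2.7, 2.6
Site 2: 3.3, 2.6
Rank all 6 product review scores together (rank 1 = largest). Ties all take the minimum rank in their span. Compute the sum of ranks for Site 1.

13

Sorted (descending): 3.3, 3.3, 3, 2.7, 2.6, 2.6
The 2 values of 3.3 occupy positions 1–2 → each gets rank 1.
The 2 values of 2.6 occupy positions 5–6 → each gets rank 5.
Site 1 values → pooled ranks: 3.3→1, 3→3, 2.7→4, 2.6→5
Rank sum = 1 + 3 + 4 + 5 = 13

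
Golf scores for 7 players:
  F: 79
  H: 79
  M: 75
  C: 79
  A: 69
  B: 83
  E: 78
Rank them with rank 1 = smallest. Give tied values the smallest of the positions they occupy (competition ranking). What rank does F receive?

4

Sorted (ascending): 69, 75, 78, 79, 79, 79, 83
The 3 values of 79 occupy positions 4–6 → each gets rank 4.
F has value 79 → rank 4.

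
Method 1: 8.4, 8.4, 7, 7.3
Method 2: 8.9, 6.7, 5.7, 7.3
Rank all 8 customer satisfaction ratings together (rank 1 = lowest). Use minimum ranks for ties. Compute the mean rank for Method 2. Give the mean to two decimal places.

Sorted (ascending): 5.7, 6.7, 7, 7.3, 7.3, 8.4, 8.4, 8.9
The 2 values of 7.3 occupy positions 4–5 → each gets rank 4.
The 2 values of 8.4 occupy positions 6–7 → each gets rank 6.
Method 2 values → pooled ranks: 8.9→8, 6.7→2, 5.7→1, 7.3→4
Mean rank = (8 + 2 + 1 + 4) / 4 = 3.75

3.75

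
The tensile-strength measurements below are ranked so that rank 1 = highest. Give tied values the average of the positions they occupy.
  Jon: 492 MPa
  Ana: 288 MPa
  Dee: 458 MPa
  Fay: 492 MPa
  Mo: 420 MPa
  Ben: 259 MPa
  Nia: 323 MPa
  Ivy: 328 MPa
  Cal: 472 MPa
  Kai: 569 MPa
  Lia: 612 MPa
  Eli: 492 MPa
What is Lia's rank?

Sorted (descending): 612, 569, 492, 492, 492, 472, 458, 420, 328, 323, 288, 259
The 3 values of 492 occupy positions 3–5 → average rank 4.
Lia has value 612 MPa → rank 1.

1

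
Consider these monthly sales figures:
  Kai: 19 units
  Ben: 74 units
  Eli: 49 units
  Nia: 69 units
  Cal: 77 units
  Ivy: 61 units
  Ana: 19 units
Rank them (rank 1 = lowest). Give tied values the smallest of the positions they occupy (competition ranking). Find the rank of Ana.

Sorted (ascending): 19, 19, 49, 61, 69, 74, 77
The 2 values of 19 occupy positions 1–2 → each gets rank 1.
Ana has value 19 units → rank 1.

1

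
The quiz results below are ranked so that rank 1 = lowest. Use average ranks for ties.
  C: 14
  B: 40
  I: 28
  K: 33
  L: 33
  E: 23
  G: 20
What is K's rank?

5.5

Sorted (ascending): 14, 20, 23, 28, 33, 33, 40
The 2 values of 33 occupy positions 5–6 → average rank (5+6)/2 = 5.5.
K has value 33 → rank 5.5.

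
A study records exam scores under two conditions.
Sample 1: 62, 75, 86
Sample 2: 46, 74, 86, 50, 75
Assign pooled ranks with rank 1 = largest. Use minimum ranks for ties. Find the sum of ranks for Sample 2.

Sorted (descending): 86, 86, 75, 75, 74, 62, 50, 46
The 2 values of 86 occupy positions 1–2 → each gets rank 1.
The 2 values of 75 occupy positions 3–4 → each gets rank 3.
Sample 2 values → pooled ranks: 46→8, 74→5, 86→1, 50→7, 75→3
Rank sum = 8 + 5 + 1 + 7 + 3 = 24

24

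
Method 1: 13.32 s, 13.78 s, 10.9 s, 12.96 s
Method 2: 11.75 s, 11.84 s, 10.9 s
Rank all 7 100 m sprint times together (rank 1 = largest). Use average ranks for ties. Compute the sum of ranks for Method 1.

Sorted (descending): 13.78, 13.32, 12.96, 11.84, 11.75, 10.9, 10.9
The 2 values of 10.9 occupy positions 6–7 → average rank (6+7)/2 = 6.5.
Method 1 values → pooled ranks: 13.32→2, 13.78→1, 10.9→6.5, 12.96→3
Rank sum = 2 + 1 + 6.5 + 3 = 12.5

12.5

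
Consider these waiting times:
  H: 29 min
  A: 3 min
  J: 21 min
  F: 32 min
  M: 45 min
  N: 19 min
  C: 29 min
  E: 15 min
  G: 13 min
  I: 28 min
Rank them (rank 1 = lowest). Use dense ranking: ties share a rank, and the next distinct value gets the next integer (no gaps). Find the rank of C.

Sorted (ascending): 3, 13, 15, 19, 21, 28, 29, 29, 32, 45
The 2 values of 29 share dense rank 7.
Remaining distinct values take the next consecutive integers.
C has value 29 min → rank 7.

7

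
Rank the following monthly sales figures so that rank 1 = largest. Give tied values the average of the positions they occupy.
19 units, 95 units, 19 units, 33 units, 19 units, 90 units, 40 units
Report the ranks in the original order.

6, 1, 6, 4, 6, 2, 3

Sorted (descending): 95, 90, 40, 33, 19, 19, 19
The 3 values of 19 occupy positions 5–7 → average rank 6.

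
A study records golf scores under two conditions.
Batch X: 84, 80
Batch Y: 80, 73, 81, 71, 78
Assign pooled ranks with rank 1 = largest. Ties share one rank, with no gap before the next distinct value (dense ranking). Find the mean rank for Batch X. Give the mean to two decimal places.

2.00

Sorted (descending): 84, 81, 80, 80, 78, 73, 71
The 2 values of 80 share dense rank 3.
Remaining distinct values take the next consecutive integers.
Batch X values → pooled ranks: 84→1, 80→3
Mean rank = (1 + 3) / 2 = 2.00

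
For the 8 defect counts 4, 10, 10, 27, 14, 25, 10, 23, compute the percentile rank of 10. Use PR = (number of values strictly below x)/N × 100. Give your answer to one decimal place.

N = 8.
Strictly below 10: 1. Equal to 10: 3.
PR = 1/8 × 100 = 12.5

12.5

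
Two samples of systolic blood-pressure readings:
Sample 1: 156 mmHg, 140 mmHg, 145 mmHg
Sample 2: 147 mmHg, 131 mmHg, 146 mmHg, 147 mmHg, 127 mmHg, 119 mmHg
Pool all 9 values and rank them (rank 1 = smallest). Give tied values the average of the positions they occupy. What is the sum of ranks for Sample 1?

Sorted (ascending): 119, 127, 131, 140, 145, 146, 147, 147, 156
The 2 values of 147 occupy positions 7–8 → average rank (7+8)/2 = 7.5.
Sample 1 values → pooled ranks: 156→9, 140→4, 145→5
Rank sum = 9 + 4 + 5 = 18

18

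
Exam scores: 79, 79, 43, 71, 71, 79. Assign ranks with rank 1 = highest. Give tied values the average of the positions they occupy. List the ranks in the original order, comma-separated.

2, 2, 6, 4.5, 4.5, 2

Sorted (descending): 79, 79, 79, 71, 71, 43
The 3 values of 79 occupy positions 1–3 → average rank 2.
The 2 values of 71 occupy positions 4–5 → average rank (4+5)/2 = 4.5.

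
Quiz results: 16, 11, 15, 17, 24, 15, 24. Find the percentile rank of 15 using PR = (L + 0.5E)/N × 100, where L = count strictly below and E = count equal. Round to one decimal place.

28.6

N = 7.
Strictly below 15: 1. Equal to 15: 2.
PR = (1 + 0.5·2)/7 × 100 = 28.6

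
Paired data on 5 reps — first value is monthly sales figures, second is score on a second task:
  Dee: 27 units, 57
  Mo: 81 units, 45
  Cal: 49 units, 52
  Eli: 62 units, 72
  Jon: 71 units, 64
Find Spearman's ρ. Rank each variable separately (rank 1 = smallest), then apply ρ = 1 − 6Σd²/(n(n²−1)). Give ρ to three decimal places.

Ranks of variable 1: 1, 5, 2, 3, 4
Ranks of variable 2: 3, 1, 2, 5, 4
d = r₁ − r₂: -2, 4, 0, -2, 0
d²: 4, 16, 0, 4, 0; Σd² = 24
ρ = 1 − 6·24/(5·24) = 1 − 144/120 = -0.200

-0.200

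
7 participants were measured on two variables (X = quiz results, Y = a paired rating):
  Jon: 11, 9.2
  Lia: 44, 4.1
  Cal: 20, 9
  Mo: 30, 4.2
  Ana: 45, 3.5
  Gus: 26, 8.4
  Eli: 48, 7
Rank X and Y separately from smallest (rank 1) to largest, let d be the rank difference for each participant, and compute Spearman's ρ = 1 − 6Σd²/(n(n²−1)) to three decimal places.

Ranks of variable 1: 1, 5, 2, 4, 6, 3, 7
Ranks of variable 2: 7, 2, 6, 3, 1, 5, 4
d = r₁ − r₂: -6, 3, -4, 1, 5, -2, 3
d²: 36, 9, 16, 1, 25, 4, 9; Σd² = 100
ρ = 1 − 6·100/(7·48) = 1 − 600/336 = -0.786

-0.786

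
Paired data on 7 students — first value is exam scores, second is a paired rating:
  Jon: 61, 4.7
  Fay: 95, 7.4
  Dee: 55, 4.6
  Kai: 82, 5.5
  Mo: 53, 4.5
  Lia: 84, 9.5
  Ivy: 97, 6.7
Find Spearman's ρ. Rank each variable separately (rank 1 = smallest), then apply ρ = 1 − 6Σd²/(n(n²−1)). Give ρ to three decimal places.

Ranks of variable 1: 3, 6, 2, 4, 1, 5, 7
Ranks of variable 2: 3, 6, 2, 4, 1, 7, 5
d = r₁ − r₂: 0, 0, 0, 0, 0, -2, 2
d²: 0, 0, 0, 0, 0, 4, 4; Σd² = 8
ρ = 1 − 6·8/(7·48) = 1 − 48/336 = 0.857

0.857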